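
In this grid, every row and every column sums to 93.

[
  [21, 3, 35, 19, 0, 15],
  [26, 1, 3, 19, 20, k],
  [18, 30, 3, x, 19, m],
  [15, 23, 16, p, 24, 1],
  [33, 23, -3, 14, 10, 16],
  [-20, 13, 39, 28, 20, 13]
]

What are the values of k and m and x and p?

The known cells in row 4 total 79, leaving 93 − 79 = 14 for the blank.
The known cells in column 4 total 94, leaving 93 − 94 = -1 for the blank.
The known cells in row 3 total 69, leaving 93 − 69 = 24 for the blank.
The known cells in row 2 total 69, leaving 93 − 69 = 24 for the blank.

k = 24, m = 24, x = -1, p = 14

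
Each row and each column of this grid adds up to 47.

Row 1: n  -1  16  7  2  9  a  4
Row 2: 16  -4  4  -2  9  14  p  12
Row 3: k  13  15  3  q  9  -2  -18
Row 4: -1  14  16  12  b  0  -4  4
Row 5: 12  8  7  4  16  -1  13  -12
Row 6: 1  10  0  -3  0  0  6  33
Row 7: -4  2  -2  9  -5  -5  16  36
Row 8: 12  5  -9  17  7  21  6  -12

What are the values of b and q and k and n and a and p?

The known cells in row 4 total 41, leaving 47 − 41 = 6 for the blank.
The known cells in column 5 total 35, leaving 47 − 35 = 12 for the blank.
The known cells in row 3 total 32, leaving 47 − 32 = 15 for the blank.
The known cells in column 1 total 51, leaving 47 − 51 = -4 for the blank.
The known cells in row 1 total 33, leaving 47 − 33 = 14 for the blank.
The known cells in row 2 total 49, leaving 47 − 49 = -2 for the blank.

b = 6, q = 12, k = 15, n = -4, a = 14, p = -2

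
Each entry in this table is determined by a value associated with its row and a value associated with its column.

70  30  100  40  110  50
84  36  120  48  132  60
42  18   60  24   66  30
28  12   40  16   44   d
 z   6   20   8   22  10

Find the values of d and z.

Each row is a constant multiple of every other row — this is a multiplication table with the headers hidden.
Row 4 is 16/40 = 2/5 times row 1, so its entry in column 6 is 50 × 2/5 = 20.
Row 5 is 8/40 = 1/5 times row 1, so its entry in column 1 is 70 × 1/5 = 14.

d = 20, z = 14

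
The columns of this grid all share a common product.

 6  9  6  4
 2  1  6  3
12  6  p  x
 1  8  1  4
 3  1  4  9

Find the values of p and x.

p = 3, x = 1

Columns 1 and 2 each multiply to 432, so every column has product 432.
Column 3: 6×6×1×4 = 144, so the missing entry is 432 ÷ 144 = 3.
Column 4: 4×3×4×9 = 432, so the missing entry is 432 ÷ 432 = 1.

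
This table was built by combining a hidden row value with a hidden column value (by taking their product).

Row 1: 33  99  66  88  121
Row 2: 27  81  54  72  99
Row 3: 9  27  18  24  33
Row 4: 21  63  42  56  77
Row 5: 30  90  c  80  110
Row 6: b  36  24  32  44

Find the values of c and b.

Each row is a constant multiple of every other row — this is a multiplication table with the headers hidden.
Row 5 is 80/88 = 10/11 times row 1, so its entry in column 3 is 66 × 10/11 = 60.
Row 6 is 32/88 = 4/11 times row 1, so its entry in column 1 is 33 × 4/11 = 12.

c = 60, b = 12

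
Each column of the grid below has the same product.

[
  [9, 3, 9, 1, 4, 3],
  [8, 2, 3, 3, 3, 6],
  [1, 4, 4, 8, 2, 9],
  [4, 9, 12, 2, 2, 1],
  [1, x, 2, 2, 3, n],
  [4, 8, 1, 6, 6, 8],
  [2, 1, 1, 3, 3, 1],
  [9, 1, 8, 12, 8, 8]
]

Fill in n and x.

Columns 1 and 3 each multiply to 20736, so every column has product 20736.
Column 6: 3×6×9×1×8×1×8 = 10368, so the missing entry is 20736 ÷ 10368 = 2.
Column 2: 3×2×4×9×8×1×1 = 1728, so the missing entry is 20736 ÷ 1728 = 12.

n = 2, x = 12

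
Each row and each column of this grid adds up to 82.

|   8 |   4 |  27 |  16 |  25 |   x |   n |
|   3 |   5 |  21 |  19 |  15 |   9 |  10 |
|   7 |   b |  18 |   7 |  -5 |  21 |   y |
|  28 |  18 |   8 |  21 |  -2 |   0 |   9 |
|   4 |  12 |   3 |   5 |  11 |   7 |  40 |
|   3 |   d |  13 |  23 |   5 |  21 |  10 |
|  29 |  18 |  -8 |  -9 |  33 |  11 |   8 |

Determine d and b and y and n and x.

d = 7, b = 18, y = 16, n = -11, x = 13

Row 6: 3 + 13 + 23 + 5 + 21 + 10 = 75, so its missing entry is 82 − 75 = 7.
Column 2: 4 + 5 + 18 + 12 + 7 + 18 = 64, so its missing entry is 82 − 64 = 18.
Row 3: 7 + 18 + 18 + 7 − 5 + 21 = 66, so its missing entry is 82 − 66 = 16.
Column 7: 10 + 16 + 9 + 40 + 10 + 8 = 93, so its missing entry is 82 − 93 = -11.
Row 1: 8 + 4 + 27 + 16 + 25 − 11 = 69, so its missing entry is 82 − 69 = 13.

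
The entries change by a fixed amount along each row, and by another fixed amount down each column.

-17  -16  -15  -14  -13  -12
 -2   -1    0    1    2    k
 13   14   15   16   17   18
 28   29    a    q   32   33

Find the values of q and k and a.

Along each row the entries change by 1 per step; down each column they change by 15.
Row 4: from 28 at column 1, stepping by 1 to column 4 gives 31.
Row 2: from -2 at column 1, stepping by 1 to column 6 gives 3.
Row 4: from 28 at column 1, stepping by 1 to column 3 gives 30.

q = 31, k = 3, a = 30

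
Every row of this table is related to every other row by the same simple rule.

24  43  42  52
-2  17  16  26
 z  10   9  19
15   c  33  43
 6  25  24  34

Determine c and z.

The difference between any two rows is the same in every column — this is an addition table with the headers hidden.
Row 4 minus row 1 is 33 − 42 = -9, so its entry in column 2 is 43 + (-9) = 34.
Row 3 minus row 1 is 9 − 42 = -33, so its entry in column 1 is 24 + (-33) = -9.

c = 34, z = -9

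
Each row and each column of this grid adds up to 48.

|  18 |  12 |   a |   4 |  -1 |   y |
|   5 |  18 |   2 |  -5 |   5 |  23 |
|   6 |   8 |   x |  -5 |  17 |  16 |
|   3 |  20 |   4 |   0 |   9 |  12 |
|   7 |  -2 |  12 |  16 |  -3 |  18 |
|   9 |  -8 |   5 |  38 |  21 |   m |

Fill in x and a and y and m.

x = 6, a = 19, y = -4, m = -17

Row 6: 9 − 8 + 5 + 38 + 21 = 65, so its missing entry is 48 − 65 = -17.
Column 6: 23 + 16 + 12 + 18 − 17 = 52, so its missing entry is 48 − 52 = -4.
Row 1: 18 + 12 + 4 − 1 − 4 = 29, so its missing entry is 48 − 29 = 19.
Row 3: 6 + 8 − 5 + 17 + 16 = 42, so its missing entry is 48 − 42 = 6.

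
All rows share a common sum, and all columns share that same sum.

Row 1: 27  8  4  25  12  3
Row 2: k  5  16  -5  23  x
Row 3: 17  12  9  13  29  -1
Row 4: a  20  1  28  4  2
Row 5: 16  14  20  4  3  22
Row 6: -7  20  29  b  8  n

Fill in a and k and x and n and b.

a = 24, k = 2, x = 38, n = 15, b = 14

Rows 1 and 3 both sum to 79, so that's the common total.
The known cells in column 4 total 65, leaving 79 − 65 = 14 for the blank.
The known cells in row 6 total 64, leaving 79 − 64 = 15 for the blank.
The known cells in column 6 total 41, leaving 79 − 41 = 38 for the blank.
The known cells in row 4 total 55, leaving 79 − 55 = 24 for the blank.
The known cells in row 2 total 77, leaving 79 − 77 = 2 for the blank.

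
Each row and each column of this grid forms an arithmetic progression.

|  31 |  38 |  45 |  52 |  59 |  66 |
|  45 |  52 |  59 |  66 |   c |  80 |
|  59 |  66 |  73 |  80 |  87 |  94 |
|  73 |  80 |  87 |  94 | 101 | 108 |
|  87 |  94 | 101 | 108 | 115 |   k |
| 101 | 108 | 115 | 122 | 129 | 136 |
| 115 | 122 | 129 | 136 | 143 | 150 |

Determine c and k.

Along each row the entries change by 7 per step; down each column they change by 14.
Row 2: from 45 at column 1, stepping by 7 to column 5 gives 73.
Row 5: from 87 at column 1, stepping by 7 to column 6 gives 122.

c = 73, k = 122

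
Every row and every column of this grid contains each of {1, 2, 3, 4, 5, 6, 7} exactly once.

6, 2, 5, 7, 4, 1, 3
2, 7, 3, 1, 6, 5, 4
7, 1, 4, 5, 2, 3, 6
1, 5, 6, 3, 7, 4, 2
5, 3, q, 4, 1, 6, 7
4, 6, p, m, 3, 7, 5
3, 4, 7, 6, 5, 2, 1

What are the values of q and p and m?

q = 2, p = 1, m = 2

Cell (6,4): column 4 already has {1, 3, 4, 5, 6, 7} → 2.
At (row 5, col 3): row 5 already has {1, 3, 4, 5, 6, 7}, so the value is 2.
Cell (6,3): row 6 already has {2, 3, 4, 5, 6, 7} → 1.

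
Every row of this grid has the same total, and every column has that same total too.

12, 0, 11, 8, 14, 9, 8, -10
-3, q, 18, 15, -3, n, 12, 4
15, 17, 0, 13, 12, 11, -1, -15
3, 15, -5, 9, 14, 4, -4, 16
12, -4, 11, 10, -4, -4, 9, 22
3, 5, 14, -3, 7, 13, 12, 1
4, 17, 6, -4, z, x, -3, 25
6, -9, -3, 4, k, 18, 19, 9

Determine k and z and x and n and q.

Rows 1 and 3 both sum to 52, so that's the common total.
Row 8: 6 − 9 − 3 + 4 + 18 + 19 + 9 = 44, so its missing entry is 52 − 44 = 8.
Column 2: 0 + 17 + 15 − 4 + 5 + 17 − 9 = 41, so its missing entry is 52 − 41 = 11.
Row 2: -3 + 11 + 18 + 15 − 3 + 12 + 4 = 54, so its missing entry is 52 − 54 = -2.
Column 6: 9 − 2 + 11 + 4 − 4 + 13 + 18 = 49, so its missing entry is 52 − 49 = 3.
Row 7: 4 + 17 + 6 − 4 + 3 − 3 + 25 = 48, so its missing entry is 52 − 48 = 4.

k = 8, z = 4, x = 3, n = -2, q = 11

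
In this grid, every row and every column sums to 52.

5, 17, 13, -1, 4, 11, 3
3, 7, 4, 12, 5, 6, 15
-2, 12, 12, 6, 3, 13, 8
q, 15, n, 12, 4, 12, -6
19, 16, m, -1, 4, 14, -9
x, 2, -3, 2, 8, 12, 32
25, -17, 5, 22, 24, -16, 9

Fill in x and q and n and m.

The known cells in row 6 total 53, leaving 52 − 53 = -1 for the blank.
The known cells in row 5 total 43, leaving 52 − 43 = 9 for the blank.
The known cells in column 3 total 40, leaving 52 − 40 = 12 for the blank.
The known cells in row 4 total 49, leaving 52 − 49 = 3 for the blank.

x = -1, q = 3, n = 12, m = 9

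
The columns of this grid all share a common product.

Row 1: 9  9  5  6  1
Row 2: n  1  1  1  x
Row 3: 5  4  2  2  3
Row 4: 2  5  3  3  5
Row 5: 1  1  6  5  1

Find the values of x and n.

x = 12, n = 2

Columns 2 and 3 each multiply to 180, so every column has product 180.
Column 5: 1×3×5×1 = 15, so the missing entry is 180 ÷ 15 = 12.
Column 1: 9×5×2×1 = 90, so the missing entry is 180 ÷ 90 = 2.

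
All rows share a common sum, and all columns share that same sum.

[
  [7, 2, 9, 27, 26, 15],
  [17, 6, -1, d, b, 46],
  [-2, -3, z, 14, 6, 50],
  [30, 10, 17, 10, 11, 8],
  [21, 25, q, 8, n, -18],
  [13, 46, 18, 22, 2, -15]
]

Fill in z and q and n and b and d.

z = 21, q = 22, n = 28, b = 13, d = 5

Rows 1 and 4 both sum to 86, so that's the common total.
Row 3 has -2 − 3 + 14 + 6 + 50 = 65; the blank must be 86 − 65 = 21.
Column 3 has 9 − 1 + 21 + 17 + 18 = 64; the blank must be 86 − 64 = 22.
Row 5 has 21 + 25 + 22 + 8 − 18 = 58; the blank must be 86 − 58 = 28.
Column 5 has 26 + 6 + 11 + 28 + 2 = 73; the blank must be 86 − 73 = 13.
Row 2 has 17 + 6 − 1 + 13 + 46 = 81; the blank must be 86 − 81 = 5.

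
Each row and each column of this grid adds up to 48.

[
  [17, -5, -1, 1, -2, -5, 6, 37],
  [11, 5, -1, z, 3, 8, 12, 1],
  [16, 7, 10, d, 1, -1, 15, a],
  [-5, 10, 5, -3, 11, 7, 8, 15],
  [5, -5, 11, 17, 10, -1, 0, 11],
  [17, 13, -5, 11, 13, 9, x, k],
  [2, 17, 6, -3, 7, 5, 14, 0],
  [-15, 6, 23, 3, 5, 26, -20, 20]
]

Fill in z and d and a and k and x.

z = 9, d = 13, a = -13, k = -23, x = 13

The known cells in column 7 total 35, leaving 48 − 35 = 13 for the blank.
The known cells in row 6 total 71, leaving 48 − 71 = -23 for the blank.
The known cells in column 8 total 61, leaving 48 − 61 = -13 for the blank.
The known cells in row 3 total 35, leaving 48 − 35 = 13 for the blank.
The known cells in row 2 total 39, leaving 48 − 39 = 9 for the blank.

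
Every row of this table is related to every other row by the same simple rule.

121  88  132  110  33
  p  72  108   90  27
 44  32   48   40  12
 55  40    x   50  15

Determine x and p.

Each row is a constant multiple of every other row — this is a multiplication table with the headers hidden.
Row 4 is 50/110 = 5/11 times row 1, so its entry in column 3 is 132 × 5/11 = 60.
Row 2 is 90/110 = 9/11 times row 1, so its entry in column 1 is 121 × 9/11 = 99.

x = 60, p = 99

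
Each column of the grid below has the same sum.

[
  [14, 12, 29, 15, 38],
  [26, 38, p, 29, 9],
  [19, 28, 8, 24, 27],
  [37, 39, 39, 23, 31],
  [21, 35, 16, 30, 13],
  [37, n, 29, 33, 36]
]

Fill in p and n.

p = 33, n = 2

The complete columns each total 154.
Column 3 is missing 154 − 121 = 33 (since 29 + 8 + 39 + 16 + 29 = 121).
Column 2 is missing 154 − 152 = 2 (since 12 + 38 + 28 + 39 + 35 = 152).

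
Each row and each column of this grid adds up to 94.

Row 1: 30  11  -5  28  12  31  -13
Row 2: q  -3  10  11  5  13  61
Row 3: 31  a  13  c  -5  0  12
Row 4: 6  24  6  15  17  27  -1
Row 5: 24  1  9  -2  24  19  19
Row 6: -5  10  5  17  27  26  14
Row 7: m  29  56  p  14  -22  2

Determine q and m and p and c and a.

Column 2: 11 − 3 + 24 + 1 + 10 + 29 = 72, so its missing entry is 94 − 72 = 22.
Row 3: 31 + 22 + 13 − 5 + 0 + 12 = 73, so its missing entry is 94 − 73 = 21.
Row 2: -3 + 10 + 11 + 5 + 13 + 61 = 97, so its missing entry is 94 − 97 = -3.
Column 1: 30 − 3 + 31 + 6 + 24 − 5 = 83, so its missing entry is 94 − 83 = 11.
Row 7: 11 + 29 + 56 + 14 − 22 + 2 = 90, so its missing entry is 94 − 90 = 4.

q = -3, m = 11, p = 4, c = 21, a = 22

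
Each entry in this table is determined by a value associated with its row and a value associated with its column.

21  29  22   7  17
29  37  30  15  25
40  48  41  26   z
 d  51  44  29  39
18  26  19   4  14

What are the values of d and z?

The difference between any two rows is the same in every column — this is an addition table with the headers hidden.
Row 4 minus row 1 is 44 − 22 = 22, so its entry in column 1 is 21 + 22 = 43.
Row 3 minus row 1 is 41 − 22 = 19, so its entry in column 5 is 17 + 19 = 36.

d = 43, z = 36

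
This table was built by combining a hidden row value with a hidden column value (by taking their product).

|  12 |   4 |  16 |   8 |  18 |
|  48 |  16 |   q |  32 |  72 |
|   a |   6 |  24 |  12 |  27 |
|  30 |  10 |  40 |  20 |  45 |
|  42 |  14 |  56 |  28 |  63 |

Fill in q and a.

Each row is a constant multiple of every other row — this is a multiplication table with the headers hidden.
Row 2 is 72/18 = 4/1 times row 1, so its entry in column 3 is 16 × 4/1 = 64.
Row 3 is 27/18 = 3/2 times row 1, so its entry in column 1 is 12 × 3/2 = 18.

q = 64, a = 18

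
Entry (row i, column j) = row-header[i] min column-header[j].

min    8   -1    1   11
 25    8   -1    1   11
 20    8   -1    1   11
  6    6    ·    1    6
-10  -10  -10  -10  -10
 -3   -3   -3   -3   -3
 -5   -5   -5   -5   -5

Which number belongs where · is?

-1

min(6, -1) = -1.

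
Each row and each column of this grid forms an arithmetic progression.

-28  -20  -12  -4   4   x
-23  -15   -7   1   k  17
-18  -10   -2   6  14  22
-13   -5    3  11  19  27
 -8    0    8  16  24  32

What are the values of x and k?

Along each row the entries change by 8 per step; down each column they change by 5.
Row 1: from -28 at column 1, stepping by 8 to column 6 gives 12.
Row 2: from -23 at column 1, stepping by 8 to column 5 gives 9.

x = 12, k = 9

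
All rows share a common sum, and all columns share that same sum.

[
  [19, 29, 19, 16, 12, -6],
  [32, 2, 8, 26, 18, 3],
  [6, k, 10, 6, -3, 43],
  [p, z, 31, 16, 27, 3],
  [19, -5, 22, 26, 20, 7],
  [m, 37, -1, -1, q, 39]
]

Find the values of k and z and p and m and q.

k = 27, z = -1, p = 13, m = 0, q = 15

Rows 1 and 2 both sum to 89, so that's the common total.
Row 3 has 6 + 10 + 6 − 3 + 43 = 62; the blank must be 89 − 62 = 27.
Column 2 has 29 + 2 + 27 − 5 + 37 = 90; the blank must be 89 − 90 = -1.
Column 5 has 12 + 18 − 3 + 27 + 20 = 74; the blank must be 89 − 74 = 15.
Row 4 has -1 + 31 + 16 + 27 + 3 = 76; the blank must be 89 − 76 = 13.
Row 6 has 37 − 1 − 1 + 15 + 39 = 89; the blank must be 89 − 89 = 0.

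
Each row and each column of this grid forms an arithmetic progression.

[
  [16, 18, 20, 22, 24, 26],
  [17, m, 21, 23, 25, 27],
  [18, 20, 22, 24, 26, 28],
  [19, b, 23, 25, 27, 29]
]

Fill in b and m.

Along each row the entries change by 2 per step; down each column they change by 1.
Row 4: from 19 at column 1, stepping by 2 to column 2 gives 21.
Row 2: from 17 at column 1, stepping by 2 to column 2 gives 19.

b = 21, m = 19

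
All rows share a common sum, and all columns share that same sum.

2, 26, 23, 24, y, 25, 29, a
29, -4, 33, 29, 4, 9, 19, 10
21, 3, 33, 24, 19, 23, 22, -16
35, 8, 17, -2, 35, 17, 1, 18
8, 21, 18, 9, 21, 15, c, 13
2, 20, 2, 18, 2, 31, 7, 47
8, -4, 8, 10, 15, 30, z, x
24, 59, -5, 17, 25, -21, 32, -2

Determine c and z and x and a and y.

c = 24, z = -5, x = 67, a = -8, y = 8

Rows 2 and 3 both sum to 129, so that's the common total.
Column 5: 4 + 19 + 35 + 21 + 2 + 15 + 25 = 121, so its missing entry is 129 − 121 = 8.
Row 1: 2 + 26 + 23 + 24 + 8 + 25 + 29 = 137, so its missing entry is 129 − 137 = -8.
Row 5: 8 + 21 + 18 + 9 + 21 + 15 + 13 = 105, so its missing entry is 129 − 105 = 24.
Column 8: -8 + 10 − 16 + 18 + 13 + 47 − 2 = 62, so its missing entry is 129 − 62 = 67.
Row 7: 8 − 4 + 8 + 10 + 15 + 30 + 67 = 134, so its missing entry is 129 − 134 = -5.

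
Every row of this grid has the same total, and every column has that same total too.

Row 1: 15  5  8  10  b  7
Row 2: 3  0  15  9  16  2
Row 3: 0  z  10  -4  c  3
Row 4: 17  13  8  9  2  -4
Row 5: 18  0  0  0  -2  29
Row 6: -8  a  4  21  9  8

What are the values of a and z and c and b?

Rows 2 and 4 both sum to 45, so that's the common total.
Row 6: -8 + 4 + 21 + 9 + 8 = 34, so its missing entry is 45 − 34 = 11.
Column 2: 5 + 0 + 13 + 0 + 11 = 29, so its missing entry is 45 − 29 = 16.
Row 3: 0 + 16 + 10 − 4 + 3 = 25, so its missing entry is 45 − 25 = 20.
Row 1: 15 + 5 + 8 + 10 + 7 = 45, so its missing entry is 45 − 45 = 0.

a = 11, z = 16, c = 20, b = 0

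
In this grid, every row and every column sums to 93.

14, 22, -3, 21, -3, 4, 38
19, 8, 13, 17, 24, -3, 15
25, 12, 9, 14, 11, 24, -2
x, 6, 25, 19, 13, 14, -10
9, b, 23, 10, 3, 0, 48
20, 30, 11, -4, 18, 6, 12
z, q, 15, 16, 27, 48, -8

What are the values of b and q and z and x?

Row 5 has 9 + 23 + 10 + 3 + 0 + 48 = 93; the blank must be 93 − 93 = 0.
Column 2 has 22 + 8 + 12 + 6 + 0 + 30 = 78; the blank must be 93 − 78 = 15.
Row 4 has 6 + 25 + 19 + 13 + 14 − 10 = 67; the blank must be 93 − 67 = 26.
Row 7 has 15 + 15 + 16 + 27 + 48 − 8 = 113; the blank must be 93 − 113 = -20.

b = 0, q = 15, z = -20, x = 26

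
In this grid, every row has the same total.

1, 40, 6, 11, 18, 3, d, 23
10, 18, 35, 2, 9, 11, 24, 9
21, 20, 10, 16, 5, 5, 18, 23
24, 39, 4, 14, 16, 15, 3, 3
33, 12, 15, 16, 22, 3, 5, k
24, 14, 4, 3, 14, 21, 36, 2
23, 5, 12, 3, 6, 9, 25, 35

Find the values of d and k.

d = 16, k = 12

The complete rows each total 118.
Row 1 is missing 118 − 102 = 16 (since 1 + 40 + 6 + 11 + 18 + 3 + 23 = 102).
Row 5 is missing 118 − 106 = 12 (since 33 + 12 + 15 + 16 + 22 + 3 + 5 = 106).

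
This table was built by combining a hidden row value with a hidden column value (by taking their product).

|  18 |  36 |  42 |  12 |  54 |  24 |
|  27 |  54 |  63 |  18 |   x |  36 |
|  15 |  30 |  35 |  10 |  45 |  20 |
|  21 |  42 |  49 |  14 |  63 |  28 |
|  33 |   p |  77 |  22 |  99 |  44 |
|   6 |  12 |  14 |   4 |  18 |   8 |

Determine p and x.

p = 66, x = 81

Each row is a constant multiple of every other row — this is a multiplication table with the headers hidden.
Row 5 is 44/24 = 11/6 times row 1, so its entry in column 2 is 36 × 11/6 = 66.
Row 2 is 36/24 = 3/2 times row 1, so its entry in column 5 is 54 × 3/2 = 81.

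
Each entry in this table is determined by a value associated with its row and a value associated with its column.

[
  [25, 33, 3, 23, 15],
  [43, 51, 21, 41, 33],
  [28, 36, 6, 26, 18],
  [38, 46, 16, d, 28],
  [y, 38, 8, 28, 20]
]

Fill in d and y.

The difference between any two rows is the same in every column — this is an addition table with the headers hidden.
Row 4 minus row 1 is 46 − 33 = 13, so its entry in column 4 is 23 + 13 = 36.
Row 5 minus row 1 is 38 − 33 = 5, so its entry in column 1 is 25 + 5 = 30.

d = 36, y = 30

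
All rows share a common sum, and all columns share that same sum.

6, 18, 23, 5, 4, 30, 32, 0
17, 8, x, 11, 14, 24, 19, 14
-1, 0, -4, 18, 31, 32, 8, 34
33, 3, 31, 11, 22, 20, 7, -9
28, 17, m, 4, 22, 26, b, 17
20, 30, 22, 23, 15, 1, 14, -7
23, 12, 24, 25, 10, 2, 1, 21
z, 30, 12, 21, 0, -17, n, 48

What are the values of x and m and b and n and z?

Rows 1 and 3 both sum to 118, so that's the common total.
The known cells in row 2 total 107, leaving 118 − 107 = 11 for the blank.
The known cells in column 1 total 126, leaving 118 − 126 = -8 for the blank.
The known cells in column 3 total 119, leaving 118 − 119 = -1 for the blank.
The known cells in row 5 total 113, leaving 118 − 113 = 5 for the blank.
The known cells in row 8 total 86, leaving 118 − 86 = 32 for the blank.

x = 11, m = -1, b = 5, n = 32, z = -8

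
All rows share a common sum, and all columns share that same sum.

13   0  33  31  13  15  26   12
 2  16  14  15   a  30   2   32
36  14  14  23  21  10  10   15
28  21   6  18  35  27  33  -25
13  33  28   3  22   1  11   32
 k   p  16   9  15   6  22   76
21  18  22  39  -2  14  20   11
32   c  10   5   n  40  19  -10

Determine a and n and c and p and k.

Rows 1 and 3 both sum to 143, so that's the common total.
The known cells in row 2 total 111, leaving 143 − 111 = 32 for the blank.
The known cells in column 5 total 136, leaving 143 − 136 = 7 for the blank.
The known cells in row 8 total 103, leaving 143 − 103 = 40 for the blank.
The known cells in column 2 total 142, leaving 143 − 142 = 1 for the blank.
The known cells in row 6 total 145, leaving 143 − 145 = -2 for the blank.

a = 32, n = 7, c = 40, p = 1, k = -2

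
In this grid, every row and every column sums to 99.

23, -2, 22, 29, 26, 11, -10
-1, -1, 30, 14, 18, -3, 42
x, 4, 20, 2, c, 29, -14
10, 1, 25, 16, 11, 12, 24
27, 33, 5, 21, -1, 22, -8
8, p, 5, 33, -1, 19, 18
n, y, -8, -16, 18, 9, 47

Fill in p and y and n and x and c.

Column 5 has 26 + 18 + 11 − 1 − 1 + 18 = 71; the blank must be 99 − 71 = 28.
Row 3 has 4 + 20 + 2 + 28 + 29 − 14 = 69; the blank must be 99 − 69 = 30.
Row 6 has 8 + 5 + 33 − 1 + 19 + 18 = 82; the blank must be 99 − 82 = 17.
Column 2 has -2 − 1 + 4 + 1 + 33 + 17 = 52; the blank must be 99 − 52 = 47.
Row 7 has 47 − 8 − 16 + 18 + 9 + 47 = 97; the blank must be 99 − 97 = 2.

p = 17, y = 47, n = 2, x = 30, c = 28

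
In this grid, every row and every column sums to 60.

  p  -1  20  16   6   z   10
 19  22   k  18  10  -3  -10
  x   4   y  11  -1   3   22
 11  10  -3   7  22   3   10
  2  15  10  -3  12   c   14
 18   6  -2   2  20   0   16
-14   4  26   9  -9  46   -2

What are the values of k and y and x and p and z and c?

k = 4, y = 5, x = 16, p = 8, z = 1, c = 10

The known cells in row 2 total 56, leaving 60 − 56 = 4 for the blank.
The known cells in row 5 total 50, leaving 60 − 50 = 10 for the blank.
The known cells in column 6 total 59, leaving 60 − 59 = 1 for the blank.
The known cells in row 1 total 52, leaving 60 − 52 = 8 for the blank.
The known cells in column 1 total 44, leaving 60 − 44 = 16 for the blank.
The known cells in row 3 total 55, leaving 60 − 55 = 5 for the blank.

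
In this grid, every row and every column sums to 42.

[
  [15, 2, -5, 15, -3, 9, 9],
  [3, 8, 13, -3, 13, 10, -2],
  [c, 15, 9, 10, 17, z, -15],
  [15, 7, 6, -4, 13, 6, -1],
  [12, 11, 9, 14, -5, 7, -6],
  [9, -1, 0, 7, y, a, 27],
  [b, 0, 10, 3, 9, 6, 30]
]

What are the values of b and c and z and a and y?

b = -16, c = 4, z = 2, a = 2, y = -2

The known cells in column 5 total 44, leaving 42 − 44 = -2 for the blank.
The known cells in row 6 total 40, leaving 42 − 40 = 2 for the blank.
The known cells in row 7 total 58, leaving 42 − 58 = -16 for the blank.
The known cells in column 1 total 38, leaving 42 − 38 = 4 for the blank.
The known cells in row 3 total 40, leaving 42 − 40 = 2 for the blank.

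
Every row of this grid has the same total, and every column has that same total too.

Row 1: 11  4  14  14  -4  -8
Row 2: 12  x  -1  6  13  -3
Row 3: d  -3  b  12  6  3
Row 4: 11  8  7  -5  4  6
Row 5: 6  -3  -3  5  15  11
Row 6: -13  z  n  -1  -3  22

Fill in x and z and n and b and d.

x = 4, z = 21, n = 5, b = 9, d = 4

Rows 1 and 4 both sum to 31, so that's the common total.
Row 2 has 12 − 1 + 6 + 13 − 3 = 27; the blank must be 31 − 27 = 4.
Column 1 has 11 + 12 + 11 + 6 − 13 = 27; the blank must be 31 − 27 = 4.
Column 2 has 4 + 4 − 3 + 8 − 3 = 10; the blank must be 31 − 10 = 21.
Row 3 has 4 − 3 + 12 + 6 + 3 = 22; the blank must be 31 − 22 = 9.
Row 6 has -13 + 21 − 1 − 3 + 22 = 26; the blank must be 31 − 26 = 5.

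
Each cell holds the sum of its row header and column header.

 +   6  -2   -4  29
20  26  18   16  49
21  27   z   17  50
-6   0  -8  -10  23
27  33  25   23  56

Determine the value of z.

19

21 + (-2) = 19.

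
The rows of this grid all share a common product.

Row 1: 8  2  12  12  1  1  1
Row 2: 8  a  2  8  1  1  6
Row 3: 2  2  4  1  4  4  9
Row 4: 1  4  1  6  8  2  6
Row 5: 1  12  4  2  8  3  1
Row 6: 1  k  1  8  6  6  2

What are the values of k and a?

k = 4, a = 3

Rows 1 and 4 each multiply to 2304, so every row has product 2304.
Row 6: 1×1×8×6×6×2 = 576, so the missing entry is 2304 ÷ 576 = 4.
Row 2: 8×2×8×1×1×6 = 768, so the missing entry is 2304 ÷ 768 = 3.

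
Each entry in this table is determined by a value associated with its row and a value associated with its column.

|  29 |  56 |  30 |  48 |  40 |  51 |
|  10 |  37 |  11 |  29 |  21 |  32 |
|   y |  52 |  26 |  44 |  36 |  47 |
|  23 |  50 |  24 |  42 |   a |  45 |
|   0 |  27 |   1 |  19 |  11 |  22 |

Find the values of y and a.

y = 25, a = 34

The difference between any two rows is the same in every column — this is an addition table with the headers hidden.
Row 3 minus row 1 is 26 − 30 = -4, so its entry in column 1 is 29 + (-4) = 25.
Row 4 minus row 1 is 24 − 30 = -6, so its entry in column 5 is 40 + (-6) = 34.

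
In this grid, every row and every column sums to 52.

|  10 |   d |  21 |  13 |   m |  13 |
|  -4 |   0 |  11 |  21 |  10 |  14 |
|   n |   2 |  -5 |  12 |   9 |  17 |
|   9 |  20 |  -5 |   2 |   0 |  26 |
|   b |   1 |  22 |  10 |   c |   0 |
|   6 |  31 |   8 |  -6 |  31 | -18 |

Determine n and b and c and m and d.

Column 2: 0 + 2 + 20 + 1 + 31 = 54, so its missing entry is 52 − 54 = -2.
Row 1: 10 − 2 + 21 + 13 + 13 = 55, so its missing entry is 52 − 55 = -3.
Column 5: -3 + 10 + 9 + 0 + 31 = 47, so its missing entry is 52 − 47 = 5.
Row 5: 1 + 22 + 10 + 5 + 0 = 38, so its missing entry is 52 − 38 = 14.
Row 3: 2 − 5 + 12 + 9 + 17 = 35, so its missing entry is 52 − 35 = 17.

n = 17, b = 14, c = 5, m = -3, d = -2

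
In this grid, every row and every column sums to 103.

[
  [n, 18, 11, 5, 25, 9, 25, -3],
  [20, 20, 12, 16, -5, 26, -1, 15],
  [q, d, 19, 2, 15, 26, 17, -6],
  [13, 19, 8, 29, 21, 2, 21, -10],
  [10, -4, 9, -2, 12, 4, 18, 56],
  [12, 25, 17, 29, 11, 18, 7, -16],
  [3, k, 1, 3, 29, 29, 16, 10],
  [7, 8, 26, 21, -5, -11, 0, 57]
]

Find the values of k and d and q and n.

Row 7 has 3 + 1 + 3 + 29 + 29 + 16 + 10 = 91; the blank must be 103 − 91 = 12.
Column 2 has 18 + 20 + 19 − 4 + 25 + 12 + 8 = 98; the blank must be 103 − 98 = 5.
Row 3 has 5 + 19 + 2 + 15 + 26 + 17 − 6 = 78; the blank must be 103 − 78 = 25.
Row 1 has 18 + 11 + 5 + 25 + 9 + 25 − 3 = 90; the blank must be 103 − 90 = 13.

k = 12, d = 5, q = 25, n = 13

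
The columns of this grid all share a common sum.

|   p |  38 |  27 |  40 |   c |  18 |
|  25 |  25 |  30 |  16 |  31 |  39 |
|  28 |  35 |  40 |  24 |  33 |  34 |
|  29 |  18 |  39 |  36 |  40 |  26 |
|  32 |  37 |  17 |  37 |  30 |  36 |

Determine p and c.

p = 39, c = 19

Columns 2 and 3 both add up to 153, so every column sums to 153.
Column 1: 25 + 28 + 29 + 32 = 114, so the missing entry is 153 − 114 = 39.
Column 5: 31 + 33 + 40 + 30 = 134, so the missing entry is 153 − 134 = 19.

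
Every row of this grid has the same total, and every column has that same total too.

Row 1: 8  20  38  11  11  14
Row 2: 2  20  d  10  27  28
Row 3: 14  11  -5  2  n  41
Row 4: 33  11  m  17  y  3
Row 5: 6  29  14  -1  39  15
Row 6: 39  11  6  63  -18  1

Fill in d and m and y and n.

d = 15, m = 34, y = 4, n = 39

Rows 1 and 5 both sum to 102, so that's the common total.
Row 2: 2 + 20 + 10 + 27 + 28 = 87, so its missing entry is 102 − 87 = 15.
Column 3: 38 + 15 − 5 + 14 + 6 = 68, so its missing entry is 102 − 68 = 34.
Row 4: 33 + 11 + 34 + 17 + 3 = 98, so its missing entry is 102 − 98 = 4.
Row 3: 14 + 11 − 5 + 2 + 41 = 63, so its missing entry is 102 − 63 = 39.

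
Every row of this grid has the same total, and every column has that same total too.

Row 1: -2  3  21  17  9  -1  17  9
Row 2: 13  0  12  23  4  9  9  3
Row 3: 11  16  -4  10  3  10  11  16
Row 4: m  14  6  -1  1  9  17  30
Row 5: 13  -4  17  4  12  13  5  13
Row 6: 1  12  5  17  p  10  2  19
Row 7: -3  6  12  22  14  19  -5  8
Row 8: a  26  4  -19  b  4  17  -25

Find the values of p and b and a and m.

Rows 1 and 2 both sum to 73, so that's the common total.
Row 6 has 1 + 12 + 5 + 17 + 10 + 2 + 19 = 66; the blank must be 73 − 66 = 7.
Column 5 has 9 + 4 + 3 + 1 + 12 + 7 + 14 = 50; the blank must be 73 − 50 = 23.
Row 8 has 26 + 4 − 19 + 23 + 4 + 17 − 25 = 30; the blank must be 73 − 30 = 43.
Row 4 has 14 + 6 − 1 + 1 + 9 + 17 + 30 = 76; the blank must be 73 − 76 = -3.

p = 7, b = 23, a = 43, m = -3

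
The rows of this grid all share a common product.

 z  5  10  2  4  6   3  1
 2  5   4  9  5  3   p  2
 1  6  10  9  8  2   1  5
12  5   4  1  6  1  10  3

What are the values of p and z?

Rows 3 and 4 each multiply to 43200, so every row has product 43200.
Row 2: 2×5×4×9×5×3×2 = 10800, so the missing entry is 43200 ÷ 10800 = 4.
Row 1: 5×10×2×4×6×3×1 = 7200, so the missing entry is 43200 ÷ 7200 = 6.

p = 4, z = 6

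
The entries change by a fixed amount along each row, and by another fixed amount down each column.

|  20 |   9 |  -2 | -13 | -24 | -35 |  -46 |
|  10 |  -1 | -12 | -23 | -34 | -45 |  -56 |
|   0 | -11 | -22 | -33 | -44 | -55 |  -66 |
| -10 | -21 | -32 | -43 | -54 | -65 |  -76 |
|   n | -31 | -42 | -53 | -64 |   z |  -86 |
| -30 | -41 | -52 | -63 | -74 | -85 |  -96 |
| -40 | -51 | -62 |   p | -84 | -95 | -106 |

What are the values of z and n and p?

z = -75, n = -20, p = -73

Along each row the entries change by -11 per step; down each column they change by -10.
Row 5: from -31 at column 2, stepping by -11 to column 6 gives -75.
Row 5: from -31 at column 2, stepping by -11 to column 1 gives -20.
Row 7: from -40 at column 1, stepping by -11 to column 4 gives -73.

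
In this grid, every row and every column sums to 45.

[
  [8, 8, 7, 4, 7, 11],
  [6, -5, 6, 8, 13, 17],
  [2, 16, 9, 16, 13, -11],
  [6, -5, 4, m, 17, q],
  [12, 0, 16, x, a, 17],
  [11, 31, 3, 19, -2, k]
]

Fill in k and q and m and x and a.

k = -17, q = 28, m = -5, x = 3, a = -3

Column 5 has 7 + 13 + 13 + 17 − 2 = 48; the blank must be 45 − 48 = -3.
Row 6 has 11 + 31 + 3 + 19 − 2 = 62; the blank must be 45 − 62 = -17.
Row 5 has 12 + 0 + 16 − 3 + 17 = 42; the blank must be 45 − 42 = 3.
Column 4 has 4 + 8 + 16 + 3 + 19 = 50; the blank must be 45 − 50 = -5.
Row 4 has 6 − 5 + 4 − 5 + 17 = 17; the blank must be 45 − 17 = 28.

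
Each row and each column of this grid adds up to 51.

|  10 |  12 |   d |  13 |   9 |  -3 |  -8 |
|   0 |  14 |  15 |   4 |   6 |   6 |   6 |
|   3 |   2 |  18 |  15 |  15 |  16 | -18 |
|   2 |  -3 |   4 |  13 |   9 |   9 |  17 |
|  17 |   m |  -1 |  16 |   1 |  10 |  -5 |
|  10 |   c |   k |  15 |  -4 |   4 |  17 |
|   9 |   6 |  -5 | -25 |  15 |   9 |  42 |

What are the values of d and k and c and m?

d = 18, k = 2, c = 7, m = 13

The known cells in row 1 total 33, leaving 51 − 33 = 18 for the blank.
The known cells in row 5 total 38, leaving 51 − 38 = 13 for the blank.
The known cells in column 2 total 44, leaving 51 − 44 = 7 for the blank.
The known cells in row 6 total 49, leaving 51 − 49 = 2 for the blank.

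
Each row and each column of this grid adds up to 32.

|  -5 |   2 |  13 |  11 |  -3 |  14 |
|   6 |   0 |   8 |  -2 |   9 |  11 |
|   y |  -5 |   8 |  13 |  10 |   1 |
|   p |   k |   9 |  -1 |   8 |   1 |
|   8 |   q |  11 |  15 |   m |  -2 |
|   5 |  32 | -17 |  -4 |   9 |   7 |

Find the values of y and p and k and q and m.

y = 5, p = 13, k = 2, q = 1, m = -1

The known cells in column 5 total 33, leaving 32 − 33 = -1 for the blank.
The known cells in row 3 total 27, leaving 32 − 27 = 5 for the blank.
The known cells in column 1 total 19, leaving 32 − 19 = 13 for the blank.
The known cells in row 4 total 30, leaving 32 − 30 = 2 for the blank.
The known cells in row 5 total 31, leaving 32 − 31 = 1 for the blank.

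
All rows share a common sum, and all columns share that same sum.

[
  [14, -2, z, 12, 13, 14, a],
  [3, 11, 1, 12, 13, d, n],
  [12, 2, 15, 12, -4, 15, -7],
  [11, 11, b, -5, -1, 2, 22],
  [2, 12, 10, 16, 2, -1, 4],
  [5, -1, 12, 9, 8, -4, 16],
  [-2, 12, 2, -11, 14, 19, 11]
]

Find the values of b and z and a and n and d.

Rows 3 and 5 both sum to 45, so that's the common total.
Column 6: 14 + 15 + 2 − 1 − 4 + 19 = 45, so its missing entry is 45 − 45 = 0.
Row 2: 3 + 11 + 1 + 12 + 13 + 0 = 40, so its missing entry is 45 − 40 = 5.
Column 7: 5 − 7 + 22 + 4 + 16 + 11 = 51, so its missing entry is 45 − 51 = -6.
Row 1: 14 − 2 + 12 + 13 + 14 − 6 = 45, so its missing entry is 45 − 45 = 0.
Row 4: 11 + 11 − 5 − 1 + 2 + 22 = 40, so its missing entry is 45 − 40 = 5.

b = 5, z = 0, a = -6, n = 5, d = 0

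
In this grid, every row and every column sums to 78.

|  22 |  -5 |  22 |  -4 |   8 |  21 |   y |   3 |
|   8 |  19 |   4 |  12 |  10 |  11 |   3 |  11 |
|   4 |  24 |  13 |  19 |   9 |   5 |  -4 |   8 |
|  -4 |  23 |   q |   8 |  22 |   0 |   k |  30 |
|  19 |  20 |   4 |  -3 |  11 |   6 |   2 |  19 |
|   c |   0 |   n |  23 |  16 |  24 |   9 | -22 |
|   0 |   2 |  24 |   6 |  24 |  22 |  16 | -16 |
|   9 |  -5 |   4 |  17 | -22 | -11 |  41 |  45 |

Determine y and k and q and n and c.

Row 1: 22 − 5 + 22 − 4 + 8 + 21 + 3 = 67, so its missing entry is 78 − 67 = 11.
Column 1: 22 + 8 + 4 − 4 + 19 + 0 + 9 = 58, so its missing entry is 78 − 58 = 20.
Column 7: 11 + 3 − 4 + 2 + 9 + 16 + 41 = 78, so its missing entry is 78 − 78 = 0.
Row 4: -4 + 23 + 8 + 22 + 0 + 0 + 30 = 79, so its missing entry is 78 − 79 = -1.
Row 6: 20 + 0 + 23 + 16 + 24 + 9 − 22 = 70, so its missing entry is 78 − 70 = 8.

y = 11, k = 0, q = -1, n = 8, c = 20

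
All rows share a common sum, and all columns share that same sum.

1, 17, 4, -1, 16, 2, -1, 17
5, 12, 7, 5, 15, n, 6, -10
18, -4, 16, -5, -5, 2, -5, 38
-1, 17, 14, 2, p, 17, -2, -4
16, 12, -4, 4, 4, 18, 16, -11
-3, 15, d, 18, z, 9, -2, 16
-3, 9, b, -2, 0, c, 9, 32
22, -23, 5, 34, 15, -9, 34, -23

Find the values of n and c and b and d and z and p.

n = 15, c = 1, b = 9, d = 4, z = -2, p = 12

Rows 1 and 3 both sum to 55, so that's the common total.
Row 4 has -1 + 17 + 14 + 2 + 17 − 2 − 4 = 43; the blank must be 55 − 43 = 12.
Row 2 has 5 + 12 + 7 + 5 + 15 + 6 − 10 = 40; the blank must be 55 − 40 = 15.
Column 6 has 2 + 15 + 2 + 17 + 18 + 9 − 9 = 54; the blank must be 55 − 54 = 1.
Row 7 has -3 + 9 − 2 + 0 + 1 + 9 + 32 = 46; the blank must be 55 − 46 = 9.
Column 5 has 16 + 15 − 5 + 12 + 4 + 0 + 15 = 57; the blank must be 55 − 57 = -2.
Row 6 has -3 + 15 + 18 − 2 + 9 − 2 + 16 = 51; the blank must be 55 − 51 = 4.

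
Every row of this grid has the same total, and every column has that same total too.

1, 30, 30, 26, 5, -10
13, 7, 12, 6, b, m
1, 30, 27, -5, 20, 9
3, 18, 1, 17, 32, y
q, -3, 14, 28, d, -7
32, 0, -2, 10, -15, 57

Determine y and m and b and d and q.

Rows 1 and 3 both sum to 82, so that's the common total.
The known cells in column 1 total 50, leaving 82 − 50 = 32 for the blank.
The known cells in row 5 total 64, leaving 82 − 64 = 18 for the blank.
The known cells in column 5 total 60, leaving 82 − 60 = 22 for the blank.
The known cells in row 2 total 60, leaving 82 − 60 = 22 for the blank.
The known cells in row 4 total 71, leaving 82 − 71 = 11 for the blank.

y = 11, m = 22, b = 22, d = 18, q = 32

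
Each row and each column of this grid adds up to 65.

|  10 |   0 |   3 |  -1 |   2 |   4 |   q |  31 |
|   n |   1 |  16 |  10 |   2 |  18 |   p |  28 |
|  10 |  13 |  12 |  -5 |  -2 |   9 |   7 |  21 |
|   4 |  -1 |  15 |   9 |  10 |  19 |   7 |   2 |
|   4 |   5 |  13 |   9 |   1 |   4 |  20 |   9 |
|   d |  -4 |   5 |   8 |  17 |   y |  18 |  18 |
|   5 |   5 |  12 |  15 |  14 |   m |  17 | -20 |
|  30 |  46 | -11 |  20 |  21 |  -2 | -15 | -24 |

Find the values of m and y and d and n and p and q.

m = 17, y = -4, d = 7, n = -5, p = -5, q = 16

Row 7 has 5 + 5 + 12 + 15 + 14 + 17 − 20 = 48; the blank must be 65 − 48 = 17.
Column 6 has 4 + 18 + 9 + 19 + 4 + 17 − 2 = 69; the blank must be 65 − 69 = -4.
Row 1 has 10 + 0 + 3 − 1 + 2 + 4 + 31 = 49; the blank must be 65 − 49 = 16.
Row 6 has -4 + 5 + 8 + 17 − 4 + 18 + 18 = 58; the blank must be 65 − 58 = 7.
Column 1 has 10 + 10 + 4 + 4 + 7 + 5 + 30 = 70; the blank must be 65 − 70 = -5.
Row 2 has -5 + 1 + 16 + 10 + 2 + 18 + 28 = 70; the blank must be 65 − 70 = -5.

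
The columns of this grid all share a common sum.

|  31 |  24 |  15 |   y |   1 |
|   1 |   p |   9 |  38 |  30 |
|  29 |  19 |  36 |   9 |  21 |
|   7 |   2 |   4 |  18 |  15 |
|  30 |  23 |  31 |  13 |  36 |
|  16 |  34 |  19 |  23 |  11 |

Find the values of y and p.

y = 13, p = 12

Columns 1 and 5 both add up to 114, so every column sums to 114.
Column 4: 38 + 9 + 18 + 13 + 23 = 101, so the missing entry is 114 − 101 = 13.
Column 2: 24 + 19 + 2 + 23 + 34 = 102, so the missing entry is 114 − 102 = 12.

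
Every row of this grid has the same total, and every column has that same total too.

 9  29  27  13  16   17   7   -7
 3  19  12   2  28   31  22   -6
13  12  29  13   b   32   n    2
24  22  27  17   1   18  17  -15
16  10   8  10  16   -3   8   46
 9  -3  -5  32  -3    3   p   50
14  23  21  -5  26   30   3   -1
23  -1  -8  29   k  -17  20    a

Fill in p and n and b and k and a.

p = 28, n = 6, b = 4, k = 23, a = 42

Rows 1 and 2 both sum to 111, so that's the common total.
Column 8 has -7 − 6 + 2 − 15 + 46 + 50 − 1 = 69; the blank must be 111 − 69 = 42.
Row 8 has 23 − 1 − 8 + 29 − 17 + 20 + 42 = 88; the blank must be 111 − 88 = 23.
Column 5 has 16 + 28 + 1 + 16 − 3 + 26 + 23 = 107; the blank must be 111 − 107 = 4.
Row 3 has 13 + 12 + 29 + 13 + 4 + 32 + 2 = 105; the blank must be 111 − 105 = 6.
Row 6 has 9 − 3 − 5 + 32 − 3 + 3 + 50 = 83; the blank must be 111 − 83 = 28.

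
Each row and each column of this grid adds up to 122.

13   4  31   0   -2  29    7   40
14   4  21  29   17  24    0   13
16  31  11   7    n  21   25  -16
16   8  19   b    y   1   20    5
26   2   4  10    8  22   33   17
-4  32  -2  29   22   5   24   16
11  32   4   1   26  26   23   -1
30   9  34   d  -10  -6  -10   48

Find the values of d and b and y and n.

Row 3: 16 + 31 + 11 + 7 + 21 + 25 − 16 = 95, so its missing entry is 122 − 95 = 27.
Column 5: -2 + 17 + 27 + 8 + 22 + 26 − 10 = 88, so its missing entry is 122 − 88 = 34.
Row 4: 16 + 8 + 19 + 34 + 1 + 20 + 5 = 103, so its missing entry is 122 − 103 = 19.
Row 8: 30 + 9 + 34 − 10 − 6 − 10 + 48 = 95, so its missing entry is 122 − 95 = 27.

d = 27, b = 19, y = 34, n = 27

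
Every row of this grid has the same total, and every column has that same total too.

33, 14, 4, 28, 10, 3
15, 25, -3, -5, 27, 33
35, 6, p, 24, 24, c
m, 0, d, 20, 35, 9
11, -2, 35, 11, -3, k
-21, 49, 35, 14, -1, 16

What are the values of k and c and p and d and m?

k = 40, c = -9, p = 12, d = 9, m = 19

Rows 1 and 2 both sum to 92, so that's the common total.
Column 1 has 33 + 15 + 35 + 11 − 21 = 73; the blank must be 92 − 73 = 19.
Row 5 has 11 − 2 + 35 + 11 − 3 = 52; the blank must be 92 − 52 = 40.
Row 4 has 19 + 0 + 20 + 35 + 9 = 83; the blank must be 92 − 83 = 9.
Column 3 has 4 − 3 + 9 + 35 + 35 = 80; the blank must be 92 − 80 = 12.
Row 3 has 35 + 6 + 12 + 24 + 24 = 101; the blank must be 92 − 101 = -9.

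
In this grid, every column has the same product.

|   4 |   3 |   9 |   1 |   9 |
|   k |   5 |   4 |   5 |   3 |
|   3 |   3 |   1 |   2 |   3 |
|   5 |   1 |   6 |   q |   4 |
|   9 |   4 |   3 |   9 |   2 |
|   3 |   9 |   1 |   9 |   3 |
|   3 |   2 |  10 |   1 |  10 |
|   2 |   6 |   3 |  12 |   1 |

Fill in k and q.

Columns 2 and 3 each multiply to 19440, so every column has product 19440.
Column 1: 4×3×5×9×3×3×2 = 9720, so the missing entry is 19440 ÷ 9720 = 2.
Column 4: 1×5×2×9×9×1×12 = 9720, so the missing entry is 19440 ÷ 9720 = 2.

k = 2, q = 2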